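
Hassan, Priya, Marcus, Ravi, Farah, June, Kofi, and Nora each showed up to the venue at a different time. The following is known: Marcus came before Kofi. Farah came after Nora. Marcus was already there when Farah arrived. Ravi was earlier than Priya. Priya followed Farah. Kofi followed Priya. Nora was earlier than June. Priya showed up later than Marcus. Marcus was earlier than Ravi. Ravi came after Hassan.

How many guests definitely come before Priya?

Directly stated before Priya: Farah, Marcus, and Ravi.
Hassan reaches Priya via Hassan → Ravi → Priya.
Nora reaches Priya via Nora → Farah → Priya.
No chain forces Kofi (or any of the others) ahead of Priya.
That's Farah, Hassan, Marcus, Nora, and Ravi — 5 in all.

5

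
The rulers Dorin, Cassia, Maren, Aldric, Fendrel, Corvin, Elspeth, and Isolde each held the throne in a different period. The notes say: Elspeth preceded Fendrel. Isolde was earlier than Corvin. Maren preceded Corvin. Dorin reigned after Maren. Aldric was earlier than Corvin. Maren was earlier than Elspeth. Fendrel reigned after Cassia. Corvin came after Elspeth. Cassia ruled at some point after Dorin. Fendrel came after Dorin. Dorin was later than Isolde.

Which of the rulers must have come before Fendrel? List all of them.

Directly stated before Fendrel: Cassia, Dorin, and Elspeth.
Isolde reaches Fendrel via Isolde → Dorin → Fendrel.
Maren reaches Fendrel via Maren → Elspeth → Fendrel.
No chain forces Aldric (or any of the others) ahead of Fendrel.

Cassia, Dorin, Elspeth, Isolde, Maren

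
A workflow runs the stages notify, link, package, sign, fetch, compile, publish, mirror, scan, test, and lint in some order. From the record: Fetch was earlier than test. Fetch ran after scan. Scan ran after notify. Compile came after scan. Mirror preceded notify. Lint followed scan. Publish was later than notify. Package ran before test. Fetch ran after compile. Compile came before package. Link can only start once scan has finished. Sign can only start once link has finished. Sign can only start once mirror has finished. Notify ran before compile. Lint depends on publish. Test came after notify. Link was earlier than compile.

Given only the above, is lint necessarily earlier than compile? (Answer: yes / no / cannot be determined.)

No chain of stated constraints runs from lint to compile, and none runs from compile to lint either.
So the relative order of lint and compile is not fixed by the given facts.

cannot be determined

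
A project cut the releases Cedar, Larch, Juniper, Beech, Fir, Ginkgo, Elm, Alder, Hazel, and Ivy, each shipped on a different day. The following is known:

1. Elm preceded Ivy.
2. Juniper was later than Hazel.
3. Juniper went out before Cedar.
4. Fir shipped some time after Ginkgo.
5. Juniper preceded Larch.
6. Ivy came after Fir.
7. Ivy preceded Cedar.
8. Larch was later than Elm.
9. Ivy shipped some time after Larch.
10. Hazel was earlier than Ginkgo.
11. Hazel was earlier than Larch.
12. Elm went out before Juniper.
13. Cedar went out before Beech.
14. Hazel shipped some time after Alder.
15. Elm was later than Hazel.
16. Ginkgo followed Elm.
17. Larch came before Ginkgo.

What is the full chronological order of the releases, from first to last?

The constraints fix every adjacent pair, so only one ordering works:
Alder → Hazel → Elm → Juniper → Larch → Ginkgo → Fir → Ivy → Cedar → Beech.

Alder, Hazel, Elm, Juniper, Larch, Ginkgo, Fir, Ivy, Cedar, Beech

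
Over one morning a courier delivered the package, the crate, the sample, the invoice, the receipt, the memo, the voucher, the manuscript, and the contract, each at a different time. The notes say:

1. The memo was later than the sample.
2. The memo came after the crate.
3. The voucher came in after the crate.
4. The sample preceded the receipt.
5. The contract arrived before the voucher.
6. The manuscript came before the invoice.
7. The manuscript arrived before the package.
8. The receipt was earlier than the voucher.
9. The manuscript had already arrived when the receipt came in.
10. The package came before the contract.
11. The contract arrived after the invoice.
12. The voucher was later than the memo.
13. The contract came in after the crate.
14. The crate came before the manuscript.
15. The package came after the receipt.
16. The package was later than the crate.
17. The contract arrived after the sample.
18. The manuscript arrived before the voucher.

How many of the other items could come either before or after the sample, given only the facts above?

3

Forced after the sample: the contract, the memo, the package, the receipt, and the voucher.
That leaves the crate, the invoice, and the manuscript with no forced order relative to the sample — 3.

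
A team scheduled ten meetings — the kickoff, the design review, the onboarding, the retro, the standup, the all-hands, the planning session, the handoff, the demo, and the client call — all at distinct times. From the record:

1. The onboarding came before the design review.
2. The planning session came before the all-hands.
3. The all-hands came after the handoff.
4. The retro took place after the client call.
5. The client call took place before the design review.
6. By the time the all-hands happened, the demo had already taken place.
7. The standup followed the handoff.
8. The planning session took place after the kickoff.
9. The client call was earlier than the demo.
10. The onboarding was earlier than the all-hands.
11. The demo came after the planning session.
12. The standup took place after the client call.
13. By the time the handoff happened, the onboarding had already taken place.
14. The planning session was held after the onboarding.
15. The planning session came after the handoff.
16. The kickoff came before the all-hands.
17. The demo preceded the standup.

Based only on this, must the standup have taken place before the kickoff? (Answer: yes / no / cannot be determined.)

Tracing the constraints gives the kickoff → the planning session → the demo → the standup, so the kickoff must come before the standup.
That means the standup cannot be before the kickoff.

no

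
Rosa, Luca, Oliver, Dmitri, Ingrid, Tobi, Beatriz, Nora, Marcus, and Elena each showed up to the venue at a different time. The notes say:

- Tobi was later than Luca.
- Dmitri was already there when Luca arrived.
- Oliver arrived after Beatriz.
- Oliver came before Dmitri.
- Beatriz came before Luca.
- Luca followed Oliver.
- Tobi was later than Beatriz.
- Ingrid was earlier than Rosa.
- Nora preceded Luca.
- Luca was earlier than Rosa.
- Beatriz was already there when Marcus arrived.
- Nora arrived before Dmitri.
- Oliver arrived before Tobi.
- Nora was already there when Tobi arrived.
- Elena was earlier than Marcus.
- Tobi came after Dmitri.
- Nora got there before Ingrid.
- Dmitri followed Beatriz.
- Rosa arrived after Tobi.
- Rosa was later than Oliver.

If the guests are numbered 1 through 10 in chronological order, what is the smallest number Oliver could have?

Beatriz must come before Oliver — 1 forced predecessor.
Nothing else is forced ahead of Oliver, so their earliest slot is position 1 + 1 = 2.

2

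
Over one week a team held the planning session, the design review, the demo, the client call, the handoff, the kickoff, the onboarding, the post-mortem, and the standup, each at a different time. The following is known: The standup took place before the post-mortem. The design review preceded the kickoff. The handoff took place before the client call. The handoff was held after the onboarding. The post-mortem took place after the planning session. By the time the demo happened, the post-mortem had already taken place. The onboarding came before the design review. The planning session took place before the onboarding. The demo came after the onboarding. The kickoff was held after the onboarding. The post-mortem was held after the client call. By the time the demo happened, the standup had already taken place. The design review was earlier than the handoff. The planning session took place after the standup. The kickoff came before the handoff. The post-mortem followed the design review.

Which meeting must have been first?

the standup

The standup has a chain of constraints placing it before every other meeting, so the standup must be first.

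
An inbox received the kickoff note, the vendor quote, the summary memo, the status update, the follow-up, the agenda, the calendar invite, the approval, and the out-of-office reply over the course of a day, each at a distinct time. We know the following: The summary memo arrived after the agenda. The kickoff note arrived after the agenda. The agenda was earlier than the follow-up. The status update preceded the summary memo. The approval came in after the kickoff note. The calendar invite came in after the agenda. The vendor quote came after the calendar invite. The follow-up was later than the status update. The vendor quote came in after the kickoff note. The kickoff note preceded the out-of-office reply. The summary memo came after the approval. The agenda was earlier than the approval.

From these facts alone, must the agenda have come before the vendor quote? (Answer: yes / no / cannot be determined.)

yes

Chain the constraints: the agenda → the kickoff note → the vendor quote. Each link is directly stated, so the agenda comes before the vendor quote.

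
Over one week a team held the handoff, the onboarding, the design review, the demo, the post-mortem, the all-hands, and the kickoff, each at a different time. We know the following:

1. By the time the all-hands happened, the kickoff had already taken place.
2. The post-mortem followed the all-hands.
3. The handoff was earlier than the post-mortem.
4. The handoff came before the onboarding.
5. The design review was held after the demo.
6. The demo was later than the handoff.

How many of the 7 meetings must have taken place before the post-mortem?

Directly stated before the post-mortem: the all-hands and the handoff.
The kickoff reaches the post-mortem via the kickoff → the all-hands → the post-mortem.
That's the all-hands, the handoff, and the kickoff — 3 in all.

3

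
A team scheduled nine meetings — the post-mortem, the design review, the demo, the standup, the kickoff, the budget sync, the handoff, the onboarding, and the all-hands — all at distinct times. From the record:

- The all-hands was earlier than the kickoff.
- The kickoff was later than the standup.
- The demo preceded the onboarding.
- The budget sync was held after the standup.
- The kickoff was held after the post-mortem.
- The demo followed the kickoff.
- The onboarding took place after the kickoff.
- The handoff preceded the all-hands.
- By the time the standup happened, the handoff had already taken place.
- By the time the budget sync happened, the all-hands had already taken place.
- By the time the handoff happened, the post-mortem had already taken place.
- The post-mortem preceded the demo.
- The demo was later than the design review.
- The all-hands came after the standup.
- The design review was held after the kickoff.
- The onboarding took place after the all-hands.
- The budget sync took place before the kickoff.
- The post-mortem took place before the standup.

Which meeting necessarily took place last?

the onboarding

Every other meeting has a chain of constraints placing it before the onboarding, so the onboarding is last.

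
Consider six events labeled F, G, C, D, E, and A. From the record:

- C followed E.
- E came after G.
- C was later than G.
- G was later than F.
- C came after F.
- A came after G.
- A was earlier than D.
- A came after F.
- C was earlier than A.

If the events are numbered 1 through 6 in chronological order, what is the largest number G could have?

G must come before A, C, D, and E — 4 events forced after it.
Everything else can be placed before G in some valid order, so G can sit as late as position 6 − 4 = 2.

2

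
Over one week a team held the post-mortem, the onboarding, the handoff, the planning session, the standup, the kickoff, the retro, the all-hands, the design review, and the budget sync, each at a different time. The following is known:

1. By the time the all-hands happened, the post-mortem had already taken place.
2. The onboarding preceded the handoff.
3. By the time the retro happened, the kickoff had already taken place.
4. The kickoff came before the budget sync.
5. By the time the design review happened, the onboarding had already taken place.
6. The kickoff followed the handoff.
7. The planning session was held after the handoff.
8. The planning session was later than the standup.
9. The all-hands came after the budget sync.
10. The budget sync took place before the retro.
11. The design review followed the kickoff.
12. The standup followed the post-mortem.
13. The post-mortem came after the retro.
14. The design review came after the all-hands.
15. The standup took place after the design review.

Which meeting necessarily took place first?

the onboarding

The onboarding has a chain of constraints placing it before every other meeting, so the onboarding must be first.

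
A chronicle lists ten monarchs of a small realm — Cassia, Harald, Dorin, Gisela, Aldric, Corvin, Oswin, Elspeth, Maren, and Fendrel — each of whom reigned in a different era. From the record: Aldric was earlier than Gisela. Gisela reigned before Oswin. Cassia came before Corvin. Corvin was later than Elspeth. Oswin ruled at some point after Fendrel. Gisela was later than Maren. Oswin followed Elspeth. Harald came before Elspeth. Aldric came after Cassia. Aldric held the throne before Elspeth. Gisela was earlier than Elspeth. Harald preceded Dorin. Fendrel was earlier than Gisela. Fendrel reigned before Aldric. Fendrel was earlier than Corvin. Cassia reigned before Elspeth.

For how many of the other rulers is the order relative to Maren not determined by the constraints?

Forced after Maren: Corvin, Elspeth, Gisela, and Oswin.
That leaves Aldric, Cassia, Dorin, Fendrel, and Harald with no forced order relative to Maren — 5.

5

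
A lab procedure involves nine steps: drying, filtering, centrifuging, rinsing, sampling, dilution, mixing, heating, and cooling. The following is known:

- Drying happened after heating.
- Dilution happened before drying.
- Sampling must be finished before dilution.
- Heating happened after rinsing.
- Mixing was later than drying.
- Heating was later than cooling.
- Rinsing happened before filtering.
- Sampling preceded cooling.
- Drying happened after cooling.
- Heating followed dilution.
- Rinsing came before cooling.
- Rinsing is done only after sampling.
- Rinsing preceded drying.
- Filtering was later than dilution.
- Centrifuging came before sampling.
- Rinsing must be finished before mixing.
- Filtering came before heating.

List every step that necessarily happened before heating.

centrifuging, cooling, dilution, filtering, rinsing, sampling

Directly stated before heating: cooling, dilution, filtering, and rinsing.
Centrifuging reaches heating via centrifuging → sampling → cooling → heating.
Sampling reaches heating via sampling → cooling → heating.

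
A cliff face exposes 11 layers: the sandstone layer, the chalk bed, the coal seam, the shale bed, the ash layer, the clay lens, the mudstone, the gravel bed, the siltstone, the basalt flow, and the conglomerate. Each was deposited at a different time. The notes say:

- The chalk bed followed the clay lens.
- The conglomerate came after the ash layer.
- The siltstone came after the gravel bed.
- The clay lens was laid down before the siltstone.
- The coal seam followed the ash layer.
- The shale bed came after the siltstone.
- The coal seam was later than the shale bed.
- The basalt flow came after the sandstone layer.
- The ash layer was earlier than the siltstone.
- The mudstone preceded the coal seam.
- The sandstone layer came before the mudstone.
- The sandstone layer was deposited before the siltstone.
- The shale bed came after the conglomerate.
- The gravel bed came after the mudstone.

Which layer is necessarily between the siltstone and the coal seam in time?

the shale bed

Tracing the constraints gives the siltstone → the shale bed → the coal seam, so the shale bed sits after the siltstone and before the coal seam.
No other layer is forced both after the siltstone and before the coal seam.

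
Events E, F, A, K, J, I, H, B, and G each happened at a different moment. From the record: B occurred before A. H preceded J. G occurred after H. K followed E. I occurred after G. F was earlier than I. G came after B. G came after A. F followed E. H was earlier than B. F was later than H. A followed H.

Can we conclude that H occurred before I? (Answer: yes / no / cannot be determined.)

yes

Chain the constraints: H → F → I. Each link is directly stated, so H comes before I.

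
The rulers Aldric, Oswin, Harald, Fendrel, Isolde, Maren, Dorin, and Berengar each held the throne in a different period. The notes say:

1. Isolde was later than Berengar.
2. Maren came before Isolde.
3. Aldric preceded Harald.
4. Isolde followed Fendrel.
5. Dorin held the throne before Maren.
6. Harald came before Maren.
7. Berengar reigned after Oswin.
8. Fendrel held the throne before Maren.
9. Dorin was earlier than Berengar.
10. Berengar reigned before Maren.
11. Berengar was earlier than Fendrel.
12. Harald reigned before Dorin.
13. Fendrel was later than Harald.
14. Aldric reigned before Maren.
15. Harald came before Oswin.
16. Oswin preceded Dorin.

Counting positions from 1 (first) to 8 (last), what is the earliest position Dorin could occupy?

4

Aldric, Harald, and Oswin must all come before Dorin — 3 forced predecessors.
Nothing else is forced ahead of Dorin, so their earliest slot is position 3 + 1 = 4.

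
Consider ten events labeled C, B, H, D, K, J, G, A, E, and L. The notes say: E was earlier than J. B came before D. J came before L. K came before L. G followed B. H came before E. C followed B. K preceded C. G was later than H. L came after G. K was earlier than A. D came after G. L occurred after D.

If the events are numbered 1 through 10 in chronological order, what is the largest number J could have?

J must come before L — 1 event forced after it.
Everything else can be placed before J in some valid order, so J can sit as late as position 10 − 1 = 9.

9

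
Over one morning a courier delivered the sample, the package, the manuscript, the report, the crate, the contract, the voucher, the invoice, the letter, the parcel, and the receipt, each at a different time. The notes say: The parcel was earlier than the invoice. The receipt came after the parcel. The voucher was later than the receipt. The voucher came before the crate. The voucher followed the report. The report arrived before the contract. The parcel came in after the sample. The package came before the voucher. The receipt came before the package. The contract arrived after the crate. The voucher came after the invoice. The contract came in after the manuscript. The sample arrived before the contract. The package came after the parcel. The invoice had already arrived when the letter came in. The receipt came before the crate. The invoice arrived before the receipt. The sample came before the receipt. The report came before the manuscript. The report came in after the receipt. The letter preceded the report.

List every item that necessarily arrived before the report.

the invoice, the letter, the parcel, the receipt, the sample

Directly stated before the report: the letter and the receipt.
The invoice reaches the report via the invoice → the letter → the report.
The parcel reaches the report via the parcel → the receipt → the report.
The sample reaches the report via the sample → the receipt → the report.
No chain forces the contract (or any of the others) ahead of the report.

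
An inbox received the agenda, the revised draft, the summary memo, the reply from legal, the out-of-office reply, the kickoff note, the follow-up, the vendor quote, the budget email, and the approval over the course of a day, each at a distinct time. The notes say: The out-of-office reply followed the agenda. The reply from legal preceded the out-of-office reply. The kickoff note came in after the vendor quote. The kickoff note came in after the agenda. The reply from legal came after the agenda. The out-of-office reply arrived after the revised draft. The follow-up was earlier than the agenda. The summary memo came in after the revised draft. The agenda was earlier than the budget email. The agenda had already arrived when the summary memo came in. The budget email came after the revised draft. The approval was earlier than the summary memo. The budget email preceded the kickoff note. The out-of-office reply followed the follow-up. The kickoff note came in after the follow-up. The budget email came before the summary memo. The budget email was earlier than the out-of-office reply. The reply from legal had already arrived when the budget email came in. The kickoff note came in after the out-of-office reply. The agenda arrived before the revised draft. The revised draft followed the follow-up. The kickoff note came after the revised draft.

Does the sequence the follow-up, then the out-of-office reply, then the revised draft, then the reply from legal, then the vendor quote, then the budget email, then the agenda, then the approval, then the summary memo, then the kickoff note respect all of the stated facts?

no

The constraints require the revised draft before the out-of-office reply, but in the proposed sequence the out-of-office reply appears ahead of the revised draft. That one violation is enough.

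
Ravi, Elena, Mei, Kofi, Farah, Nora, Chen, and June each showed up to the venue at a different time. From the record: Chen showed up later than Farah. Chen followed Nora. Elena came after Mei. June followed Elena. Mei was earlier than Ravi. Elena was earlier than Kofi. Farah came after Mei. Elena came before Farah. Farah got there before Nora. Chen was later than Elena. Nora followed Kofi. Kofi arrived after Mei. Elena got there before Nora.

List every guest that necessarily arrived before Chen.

Elena, Farah, Kofi, Mei, Nora

Directly stated before Chen: Elena, Farah, and Nora.
Kofi reaches Chen via Kofi → Nora → Chen.
Mei reaches Chen via Mei → Farah → Chen.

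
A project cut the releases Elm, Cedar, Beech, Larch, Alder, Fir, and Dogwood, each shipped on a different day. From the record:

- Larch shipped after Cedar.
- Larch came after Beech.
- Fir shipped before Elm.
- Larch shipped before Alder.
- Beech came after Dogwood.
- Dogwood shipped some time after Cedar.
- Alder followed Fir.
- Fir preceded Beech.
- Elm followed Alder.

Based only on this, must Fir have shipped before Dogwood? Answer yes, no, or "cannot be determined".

cannot be determined

No chain of stated constraints runs from Fir to Dogwood, and none runs from Dogwood to Fir either.
So the relative order of Fir and Dogwood is not fixed by the given facts.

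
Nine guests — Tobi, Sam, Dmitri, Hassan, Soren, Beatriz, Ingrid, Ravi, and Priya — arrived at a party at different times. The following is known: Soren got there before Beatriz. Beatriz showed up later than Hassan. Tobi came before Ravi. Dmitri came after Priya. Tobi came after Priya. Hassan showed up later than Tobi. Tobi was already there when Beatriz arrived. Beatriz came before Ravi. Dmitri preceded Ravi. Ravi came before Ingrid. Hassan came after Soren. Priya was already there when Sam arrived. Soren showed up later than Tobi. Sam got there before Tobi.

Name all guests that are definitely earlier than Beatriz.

Hassan, Priya, Sam, Soren, Tobi

Directly stated before Beatriz: Hassan, Soren, and Tobi.
Priya reaches Beatriz via Priya → Tobi → Beatriz.
Sam reaches Beatriz via Sam → Tobi → Beatriz.
No chain forces Ingrid (or any of the others) ahead of Beatriz.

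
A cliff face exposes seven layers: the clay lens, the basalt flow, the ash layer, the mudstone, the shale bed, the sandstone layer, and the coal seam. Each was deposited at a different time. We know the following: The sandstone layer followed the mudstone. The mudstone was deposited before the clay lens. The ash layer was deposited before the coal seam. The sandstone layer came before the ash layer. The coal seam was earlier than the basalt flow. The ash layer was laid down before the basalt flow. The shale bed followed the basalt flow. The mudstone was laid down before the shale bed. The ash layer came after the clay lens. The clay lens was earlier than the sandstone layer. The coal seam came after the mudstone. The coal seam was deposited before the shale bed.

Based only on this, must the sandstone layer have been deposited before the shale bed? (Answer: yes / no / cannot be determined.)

Chain the constraints: the sandstone layer → the ash layer → the basalt flow → the shale bed. Each link is directly stated, so the sandstone layer comes before the shale bed.

yes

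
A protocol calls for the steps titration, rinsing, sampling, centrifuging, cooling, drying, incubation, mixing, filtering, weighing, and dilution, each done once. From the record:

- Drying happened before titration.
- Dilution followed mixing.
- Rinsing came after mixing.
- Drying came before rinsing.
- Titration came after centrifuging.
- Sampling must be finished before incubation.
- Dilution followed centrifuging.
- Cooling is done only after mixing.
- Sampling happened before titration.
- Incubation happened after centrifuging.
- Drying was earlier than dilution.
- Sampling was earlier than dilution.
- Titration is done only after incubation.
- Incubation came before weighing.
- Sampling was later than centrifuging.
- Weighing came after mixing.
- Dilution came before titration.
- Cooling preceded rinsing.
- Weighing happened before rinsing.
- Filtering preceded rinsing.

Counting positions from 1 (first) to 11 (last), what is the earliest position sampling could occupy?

Centrifuging must come before sampling — 1 forced predecessor.
Nothing else is forced ahead of sampling, so its earliest slot is position 1 + 1 = 2.

2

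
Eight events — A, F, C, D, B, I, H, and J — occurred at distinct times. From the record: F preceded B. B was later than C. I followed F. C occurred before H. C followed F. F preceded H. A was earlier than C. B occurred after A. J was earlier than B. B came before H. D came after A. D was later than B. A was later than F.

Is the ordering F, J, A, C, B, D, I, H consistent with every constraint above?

yes

Check each stated constraint against the proposed order — e.g. F is ahead of I; F is ahead of H. Every pair is in the required order; nothing is violated.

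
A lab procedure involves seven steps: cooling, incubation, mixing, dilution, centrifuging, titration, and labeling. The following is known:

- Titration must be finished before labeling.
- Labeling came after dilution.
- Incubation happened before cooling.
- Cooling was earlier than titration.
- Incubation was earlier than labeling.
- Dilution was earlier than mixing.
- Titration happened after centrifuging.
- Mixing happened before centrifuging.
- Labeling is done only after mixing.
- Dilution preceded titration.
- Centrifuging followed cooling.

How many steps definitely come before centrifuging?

Directly stated before centrifuging: cooling and mixing.
Dilution reaches centrifuging via dilution → mixing → centrifuging.
Incubation reaches centrifuging via incubation → cooling → centrifuging.
No chain forces labeling (or any of the others) ahead of centrifuging.
That's cooling, dilution, incubation, and mixing — 4 in all.

4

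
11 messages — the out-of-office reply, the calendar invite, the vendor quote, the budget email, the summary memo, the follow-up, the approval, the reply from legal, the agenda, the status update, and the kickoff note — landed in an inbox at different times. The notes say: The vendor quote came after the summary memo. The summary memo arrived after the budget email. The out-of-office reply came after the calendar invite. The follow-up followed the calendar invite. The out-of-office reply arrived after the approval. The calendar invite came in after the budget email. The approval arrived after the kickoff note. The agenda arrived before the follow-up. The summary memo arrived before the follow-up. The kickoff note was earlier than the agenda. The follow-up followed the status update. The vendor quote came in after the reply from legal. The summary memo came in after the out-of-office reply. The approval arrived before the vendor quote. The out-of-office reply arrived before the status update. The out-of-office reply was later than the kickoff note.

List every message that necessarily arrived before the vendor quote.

Directly stated before the vendor quote: the approval, the reply from legal, and the summary memo.
The budget email reaches the vendor quote via the budget email → the summary memo → the vendor quote.
The calendar invite reaches the vendor quote via the calendar invite → the out-of-office reply → the summary memo → the vendor quote.
The kickoff note reaches the vendor quote via the kickoff note → the approval → the vendor quote.
Likewise the out-of-office reply reaches the vendor quote by chaining the stated constraints.
No chain forces the status update (or any of the others) ahead of the vendor quote.

the approval, the budget email, the calendar invite, the kickoff note, the out-of-office reply, the reply from legal, the summary memo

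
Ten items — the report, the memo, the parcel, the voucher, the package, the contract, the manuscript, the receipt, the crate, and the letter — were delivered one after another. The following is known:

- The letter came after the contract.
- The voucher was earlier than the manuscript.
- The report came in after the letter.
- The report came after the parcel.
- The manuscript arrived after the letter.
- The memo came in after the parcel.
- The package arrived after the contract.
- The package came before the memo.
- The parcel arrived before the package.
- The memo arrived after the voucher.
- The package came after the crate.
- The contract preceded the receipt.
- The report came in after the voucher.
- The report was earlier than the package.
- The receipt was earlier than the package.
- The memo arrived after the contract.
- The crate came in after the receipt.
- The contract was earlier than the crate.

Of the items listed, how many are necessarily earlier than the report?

Directly stated before the report: the letter, the parcel, and the voucher.
The contract reaches the report via the contract → the letter → the report.
That's the contract, the letter, the parcel, and the voucher — 4 in all.

4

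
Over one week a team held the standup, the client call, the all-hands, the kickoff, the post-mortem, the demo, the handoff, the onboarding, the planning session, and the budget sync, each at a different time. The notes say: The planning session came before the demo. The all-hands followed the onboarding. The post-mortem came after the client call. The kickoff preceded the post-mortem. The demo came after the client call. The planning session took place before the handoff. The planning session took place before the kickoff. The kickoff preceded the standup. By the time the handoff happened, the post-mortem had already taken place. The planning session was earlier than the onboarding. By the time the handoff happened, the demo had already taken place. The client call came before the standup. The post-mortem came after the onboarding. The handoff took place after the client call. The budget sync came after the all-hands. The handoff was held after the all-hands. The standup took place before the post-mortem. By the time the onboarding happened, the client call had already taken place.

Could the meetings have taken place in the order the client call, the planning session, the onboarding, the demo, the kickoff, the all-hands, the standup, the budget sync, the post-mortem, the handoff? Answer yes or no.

yes

Check each stated constraint against the proposed order — e.g. the planning session is ahead of the handoff; the client call is ahead of the handoff. Every pair is in the required order; nothing is violated.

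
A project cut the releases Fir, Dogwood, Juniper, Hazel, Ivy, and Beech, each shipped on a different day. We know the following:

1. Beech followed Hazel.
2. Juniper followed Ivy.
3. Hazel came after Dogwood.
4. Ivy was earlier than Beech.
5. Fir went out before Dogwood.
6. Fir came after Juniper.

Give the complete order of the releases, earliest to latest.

Ivy, Juniper, Fir, Dogwood, Hazel, Beech

The constraints fix every adjacent pair, so only one ordering works:
Ivy → Juniper → Fir → Dogwood → Hazel → Beech.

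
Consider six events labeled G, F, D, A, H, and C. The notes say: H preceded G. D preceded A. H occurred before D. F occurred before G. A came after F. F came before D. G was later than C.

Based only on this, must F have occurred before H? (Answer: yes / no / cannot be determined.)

No chain of stated constraints runs from F to H, and none runs from H to F either.
So the relative order of F and H is not fixed by the given facts.

cannot be determined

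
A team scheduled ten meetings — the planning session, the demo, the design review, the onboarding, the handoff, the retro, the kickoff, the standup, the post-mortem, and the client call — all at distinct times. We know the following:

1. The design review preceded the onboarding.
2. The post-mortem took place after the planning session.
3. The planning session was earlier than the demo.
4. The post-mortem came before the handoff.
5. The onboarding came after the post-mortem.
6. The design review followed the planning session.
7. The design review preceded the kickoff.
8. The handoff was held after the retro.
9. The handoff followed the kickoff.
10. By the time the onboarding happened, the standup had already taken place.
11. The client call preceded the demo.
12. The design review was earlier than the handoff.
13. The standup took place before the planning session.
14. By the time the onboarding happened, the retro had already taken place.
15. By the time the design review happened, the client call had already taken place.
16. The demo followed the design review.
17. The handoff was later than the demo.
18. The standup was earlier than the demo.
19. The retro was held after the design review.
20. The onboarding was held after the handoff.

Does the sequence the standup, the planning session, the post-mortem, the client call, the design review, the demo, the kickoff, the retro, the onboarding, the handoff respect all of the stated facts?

The constraints require the handoff before the onboarding, but in the proposed sequence the onboarding appears ahead of the handoff. That one violation is enough.

no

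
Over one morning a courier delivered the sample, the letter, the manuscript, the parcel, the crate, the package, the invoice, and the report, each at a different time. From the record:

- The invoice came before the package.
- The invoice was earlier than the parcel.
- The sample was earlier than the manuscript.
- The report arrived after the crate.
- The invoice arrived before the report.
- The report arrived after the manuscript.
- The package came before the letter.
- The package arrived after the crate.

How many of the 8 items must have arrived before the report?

4

Directly stated before the report: the crate, the invoice, and the manuscript.
The sample reaches the report via the sample → the manuscript → the report.
That's the crate, the invoice, the manuscript, and the sample — 4 in all.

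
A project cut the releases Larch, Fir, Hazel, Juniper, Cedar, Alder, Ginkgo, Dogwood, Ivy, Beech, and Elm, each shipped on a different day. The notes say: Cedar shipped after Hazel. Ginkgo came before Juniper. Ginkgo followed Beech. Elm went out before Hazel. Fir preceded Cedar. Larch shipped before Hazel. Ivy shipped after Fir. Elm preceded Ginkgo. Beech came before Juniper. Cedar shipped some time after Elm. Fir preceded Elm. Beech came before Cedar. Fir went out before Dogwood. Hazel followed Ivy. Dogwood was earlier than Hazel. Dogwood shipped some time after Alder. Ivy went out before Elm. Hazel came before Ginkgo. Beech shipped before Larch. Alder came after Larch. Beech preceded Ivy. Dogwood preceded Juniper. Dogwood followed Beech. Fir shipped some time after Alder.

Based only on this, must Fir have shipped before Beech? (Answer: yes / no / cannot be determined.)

no

Tracing the constraints gives Beech → Larch → Alder → Fir, so Beech must come before Fir.
That means Fir cannot be before Beech.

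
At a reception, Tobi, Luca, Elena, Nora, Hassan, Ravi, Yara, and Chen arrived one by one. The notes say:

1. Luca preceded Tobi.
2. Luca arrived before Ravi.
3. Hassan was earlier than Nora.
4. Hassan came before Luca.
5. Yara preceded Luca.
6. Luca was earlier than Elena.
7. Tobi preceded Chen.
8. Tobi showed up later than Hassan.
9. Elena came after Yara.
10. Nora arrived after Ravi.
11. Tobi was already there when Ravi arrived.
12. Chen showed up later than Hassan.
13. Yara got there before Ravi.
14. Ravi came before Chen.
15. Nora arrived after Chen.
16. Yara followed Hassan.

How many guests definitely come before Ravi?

4

Directly stated before Ravi: Luca, Tobi, and Yara.
Hassan reaches Ravi via Hassan → Tobi → Ravi.
No chain forces Chen (or any of the others) ahead of Ravi.
That's Hassan, Luca, Tobi, and Yara — 4 in all.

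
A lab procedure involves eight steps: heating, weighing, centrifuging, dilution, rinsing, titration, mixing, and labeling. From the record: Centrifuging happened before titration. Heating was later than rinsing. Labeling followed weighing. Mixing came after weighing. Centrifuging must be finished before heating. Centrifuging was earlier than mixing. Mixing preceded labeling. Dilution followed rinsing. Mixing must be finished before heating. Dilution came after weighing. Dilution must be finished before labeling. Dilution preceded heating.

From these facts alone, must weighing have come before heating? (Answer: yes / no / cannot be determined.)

yes

Chain the constraints: weighing → dilution → heating. Each link is directly stated, so weighing comes before heating.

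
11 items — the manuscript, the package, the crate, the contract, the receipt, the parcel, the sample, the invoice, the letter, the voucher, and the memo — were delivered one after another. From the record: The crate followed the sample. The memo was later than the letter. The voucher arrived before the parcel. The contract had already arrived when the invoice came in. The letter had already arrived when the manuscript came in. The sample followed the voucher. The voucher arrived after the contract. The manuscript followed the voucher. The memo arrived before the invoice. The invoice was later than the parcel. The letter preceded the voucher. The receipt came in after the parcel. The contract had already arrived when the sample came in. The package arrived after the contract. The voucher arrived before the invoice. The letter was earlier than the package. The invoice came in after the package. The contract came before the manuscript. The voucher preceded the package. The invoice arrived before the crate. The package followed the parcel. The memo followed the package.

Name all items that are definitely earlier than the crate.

Directly stated before the crate: the invoice and the sample.
The contract reaches the crate via the contract → the invoice → the crate.
The letter reaches the crate via the letter → the memo → the invoice → the crate.
The memo reaches the crate via the memo → the invoice → the crate.
Likewise the package, the parcel, and the voucher each reach the crate by chaining the stated constraints.
No chain forces the receipt (or any of the others) ahead of the crate.

the contract, the invoice, the letter, the memo, the package, the parcel, the sample, the voucher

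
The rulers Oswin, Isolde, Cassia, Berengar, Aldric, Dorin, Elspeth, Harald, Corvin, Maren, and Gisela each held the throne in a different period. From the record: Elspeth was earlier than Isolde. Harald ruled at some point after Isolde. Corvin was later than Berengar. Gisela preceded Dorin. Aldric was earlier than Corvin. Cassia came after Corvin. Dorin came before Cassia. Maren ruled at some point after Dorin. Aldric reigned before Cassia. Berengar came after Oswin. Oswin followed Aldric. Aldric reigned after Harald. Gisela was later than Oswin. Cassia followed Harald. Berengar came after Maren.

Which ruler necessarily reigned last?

Cassia

Every other ruler has a chain of constraints placing them before Cassia, so Cassia is last.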